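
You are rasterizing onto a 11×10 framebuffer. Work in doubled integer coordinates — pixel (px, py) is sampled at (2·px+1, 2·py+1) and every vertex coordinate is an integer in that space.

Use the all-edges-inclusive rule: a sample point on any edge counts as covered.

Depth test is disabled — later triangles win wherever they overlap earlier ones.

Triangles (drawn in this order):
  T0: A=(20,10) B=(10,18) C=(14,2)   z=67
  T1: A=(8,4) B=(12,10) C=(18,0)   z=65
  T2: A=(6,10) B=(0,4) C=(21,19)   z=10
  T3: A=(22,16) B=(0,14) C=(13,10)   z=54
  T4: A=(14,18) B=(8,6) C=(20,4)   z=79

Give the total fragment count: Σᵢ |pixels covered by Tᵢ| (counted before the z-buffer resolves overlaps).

T0:
  2·area = 128
  edge (20, 10)→(10, 18): d=(-10,8) inclusive
  edge (10, 18)→(14, 2): d=(4,-16) inclusive
  edge (14, 2)→(20, 10): d=(6,8) inclusive
    (7,2)@(15, 5): e=[90,28,10] → #
    (8,2)@(17, 5): e=[74,60,-6] → ·
    (6,3)@(13, 7): e=[86,4,38] → #
    (8,3)@(17, 7): e=[54,68,6] → #
    (9,3)@(19, 7): e=[38,100,-10] → ·
    (6,4)@(13, 9): e=[66,12,50] → #
    (9,4)@(19, 9): e=[18,108,2] → #
    (10,4)@(21, 9): e=[2,140,-14] → ·
    (6,5)@(13, 11): e=[46,20,62] → #
    (9,5)@(19, 11): e=[-2,116,14] → ·
    (6,6)@(13, 13): e=[26,28,74] → #
    (8,6)@(17, 13): e=[-6,92,42] → ·
  covered (16 px):
    · · · · · · · · · · ·
    · · · · · · · · · · ·
    · · · · · · · # · · ·
    · · · · · · # # # · ·
    · · · · · · # # # # ·
    · · · · · · # # # · ·
    · · · · · · # # · · ·
    · · · · · # # · · · ·
    · · · · · # · · · · ·
    · · · · · · · · · · ·
T1:
  2·area = 76  (B↔C swapped to make it positive)
  edge (8, 4)→(18, 0): d=(10,-4) inclusive
  edge (18, 0)→(12, 10): d=(-6,10) inclusive
  edge (12, 10)→(8, 4): d=(-4,-6) inclusive
    (8,0)@(17, 1): e=[6,4,66] → #
    (9,0)@(19, 1): e=[14,-16,78] → ·
    (5,1)@(11, 3): e=[2,52,22] → #
    (6,1)@(13, 3): e=[10,32,34] → #
    (7,1)@(15, 3): e=[18,12,46] → #
    (8,1)@(17, 3): e=[26,-8,58] → ·
    (4,2)@(9, 5): e=[14,60,2] → #
    (7,2)@(15, 5): e=[38,0,38] → #  [on edge]
    (8,2)@(17, 5): e=[46,-20,50] → ·
    (4,3)@(9, 7): e=[34,48,-6] → ·
    (5,3)@(11, 7): e=[42,28,6] → #
    (7,3)@(15, 7): e=[58,-12,30] → ·
    (4,7)@(9, 15): e=[114,0,-38] → ·  [on edge]
  covered (10 px):
    · · · · · · · · # · ·
    · · · · · # # # · · ·
    · · · · # # # # · · ·
    · · · · · # # · · · ·
    · · · · · · · · · · ·
    · · · · · · · · · · ·
    · · · · · · · · · · ·
    · · · · · · · · · · ·
    · · · · · · · · · · ·
    · · · · · · · · · · ·
T2:
  2·area = 36
  edge (6, 10)→(0, 4): d=(-6,-6) inclusive
  edge (0, 4)→(21, 19): d=(21,15) inclusive
  edge (21, 19)→(6, 10): d=(-15,-9) inclusive
    (0,2)@(1, 5): e=[0,6,30] → #  [on edge]
    (1,2)@(3, 5): e=[12,-24,48] → ·
    (0,3)@(1, 7): e=[-12,48,0] → ·  [on edge]
    (1,3)@(3, 7): e=[0,18,18] → #  [on edge]
    (2,3)@(5, 7): e=[12,-12,36] → ·
    (1,4)@(3, 9): e=[-12,60,-12] → ·
    (2,4)@(5, 9): e=[0,30,6] → #  [on edge]
    (3,4)@(7, 9): e=[12,0,24] → #  [on edge]
    (4,4)@(9, 9): e=[24,-30,42] → ·
    (2,5)@(5, 11): e=[-12,72,-24] → ·
    (3,5)@(7, 11): e=[0,42,-6] → ·  [on edge]
    (4,5)@(9, 11): e=[12,12,12] → #
    (4,6)@(9, 13): e=[0,54,-18] → ·  [on edge]
    (5,6)@(11, 13): e=[12,24,0] → #  [on edge]
    (5,7)@(11, 15): e=[0,66,-30] → ·  [on edge]
    (6,8)@(13, 17): e=[0,78,-42] → ·  [on edge]
    (7,9)@(15, 19): e=[0,90,-54] → ·  [on edge]
    (10,9)@(21, 19): e=[36,0,0] → #  [on edge]
  covered (8 px):
    · · · · · · · · · · ·
    · · · · · · · · · · ·
    # · · · · · · · · · ·
    · # · · · · · · · · ·
    · · # # · · · · · · ·
    · · · · # · · · · · ·
    · · · · · # · · · · ·
    · · · · · · · # · · ·
    · · · · · · · · · · ·
    · · · · · · · · · · #
T3:
  2·area = 114
  edge (22, 16)→(0, 14): d=(-22,-2) inclusive
  edge (0, 14)→(13, 10): d=(13,-4) inclusive
  edge (13, 10)→(22, 16): d=(9,6) inclusive
    (5,5)@(11, 11): e=[88,5,21] → #
    (6,5)@(13, 11): e=[92,13,9] → #
    (7,5)@(15, 11): e=[96,21,-3] → ·
    (2,6)@(5, 13): e=[32,7,75] → #
    (3,6)@(7, 13): e=[36,15,63] → #
    (4,6)@(9, 13): e=[40,23,51] → #
    (7,6)@(15, 13): e=[52,47,15] → #
    (8,6)@(17, 13): e=[56,55,3] → #
    (9,6)@(19, 13): e=[60,63,-9] → ·
    (2,7)@(5, 15): e=[-12,33,93] → ·
    (3,7)@(7, 15): e=[-8,41,81] → ·
    (4,7)@(9, 15): e=[-4,49,69] → ·
    (5,7)@(11, 15): e=[0,57,57] → #  [on edge]
  covered (14 px):
    · · · · · · · · · · ·
    · · · · · · · · · · ·
    · · · · · · · · · · ·
    · · · · · · · · · · ·
    · · · · · · · · · · ·
    · · · · · # # · · · ·
    · · # # # # # # # · ·
    · · · · · # # # # # ·
    · · · · · · · · · · ·
    · · · · · · · · · · ·
T4:
  2·area = 156
  edge (14, 18)→(8, 6): d=(-6,-12) inclusive
  edge (8, 6)→(20, 4): d=(12,-2) inclusive
  edge (20, 4)→(14, 18): d=(-6,14) inclusive
    (7,2)@(15, 5): e=[90,2,64] → #
    (8,2)@(17, 5): e=[114,6,36] → #
    (9,2)@(19, 5): e=[138,10,8] → #
    (10,2)@(21, 5): e=[162,14,-20] → ·
    (4,3)@(9, 7): e=[6,14,136] → #
    (5,3)@(11, 7): e=[30,18,108] → #
    (6,3)@(13, 7): e=[54,22,80] → #
    (9,3)@(19, 7): e=[126,34,-4] → ·
    (4,4)@(9, 9): e=[-6,38,124] → ·
    (5,4)@(11, 9): e=[18,42,96] → #
    (9,4)@(19, 9): e=[114,58,-16] → ·
    (5,5)@(11, 11): e=[6,66,84] → #
    (8,5)@(17, 11): e=[78,78,0] → #  [on edge]
  covered (20 px):
    · · · · · · · · · · ·
    · · · · · · · · · · ·
    · · · · · · · # # # ·
    · · · · # # # # # · ·
    · · · · · # # # # · ·
    · · · · · # # # # · ·
    · · · · · · # # · · ·
    · · · · · · # # · · ·
    · · · · · · · · · · ·
    · · · · · · · · · · ·

Final: 68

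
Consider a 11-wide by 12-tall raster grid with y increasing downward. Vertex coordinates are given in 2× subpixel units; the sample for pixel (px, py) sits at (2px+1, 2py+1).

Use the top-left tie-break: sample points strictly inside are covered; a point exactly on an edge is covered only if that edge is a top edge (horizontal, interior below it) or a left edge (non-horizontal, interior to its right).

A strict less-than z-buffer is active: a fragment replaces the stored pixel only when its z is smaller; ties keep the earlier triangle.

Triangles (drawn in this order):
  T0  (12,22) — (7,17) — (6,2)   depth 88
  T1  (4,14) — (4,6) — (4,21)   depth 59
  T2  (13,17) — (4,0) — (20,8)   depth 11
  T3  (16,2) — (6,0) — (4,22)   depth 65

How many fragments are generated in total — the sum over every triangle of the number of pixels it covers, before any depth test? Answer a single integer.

T0:
  2·area = 70
  edge (12, 22)→(7, 17): d=(-5,-5) top-left  bias=+0
  edge (7, 17)→(6, 2): d=(-1,-15) top-left  bias=+0
  edge (6, 2)→(12, 22): d=(6,20) right/bottom  bias=-1
    (3,3)@(7, 7): e=[50,10,10] → X
    (4,3)@(9, 7): e=[60,40,-30] → .
    (3,4)@(7, 9): e=[40,8,22] → X
    (4,4)@(9, 9): e=[50,38,-18] → .
    (0,5)@(1, 11): e=[0,-84,154] → .  [on edge]
    (3,5)@(7, 11): e=[30,6,34] → X
    (4,5)@(9, 11): e=[40,36,-6] → .
    (1,6)@(3, 13): e=[0,-56,126] → .  [on edge]
    (3,6)@(7, 13): e=[20,4,46] → X
    (4,6)@(9, 13): e=[30,34,6] → X
    (5,6)@(11, 13): e=[40,64,-34] → .
    (2,7)@(5, 15): e=[0,-28,98] → .  [on edge]
    (3,8)@(7, 17): e=[0,0,70] → X  [on edge]
    (4,9)@(9, 19): e=[0,28,42] → X  [on edge]
    (5,10)@(11, 21): e=[0,56,14] → X  [on edge]
    (6,11)@(13, 23): e=[0,84,-14] → .  [on edge]
  covered (12 px):
    . . . . . . . . . . .
    . . . . . . . . . . .
    . . . . . . . . . . .
    . . . X . . . . . . .
    . . . X . . . . . . .
    . . . X . . . . . . .
    . . . X X . . . . . .
    . . . X X . . . . . .
    . . . X X . . . . . .
    . . . . X X . . . . .
    . . . . . X . . . . .
    . . . . . . . . . . .
T1:
  degenerate (2·area = 0) — covers nothing
T2:
  2·area = 200
  edge (13, 17)→(4, 0): d=(-9,-17) top-left  bias=+0
  edge (4, 0)→(20, 8): d=(16,8) right/bottom  bias=-1
  edge (20, 8)→(13, 17): d=(-7,9) right/bottom  bias=-1
    (2,0)@(5, 1): e=[8,8,184] → X
    (3,0)@(7, 1): e=[42,-8,166] → .
    (2,1)@(5, 3): e=[-10,40,170] → .
    (3,1)@(7, 3): e=[24,24,152] → X
    (4,1)@(9, 3): e=[58,8,134] → X
    (5,1)@(11, 3): e=[92,-8,116] → .
    (3,2)@(7, 5): e=[6,56,138] → X
    (5,2)@(11, 5): e=[74,24,102] → X
    (6,2)@(13, 5): e=[108,8,84] → X
    (7,2)@(15, 5): e=[142,-8,66] → .
    (3,3)@(7, 7): e=[-12,88,124] → .
    (4,3)@(9, 7): e=[22,72,106] → X
    (6,8)@(13, 17): e=[0,200,0] → .  [on edge]
  covered (26 px):
    . . X . . . . . . . .
    . . . X X . . . . . .
    . . . X X X X . . . .
    . . . . X X X X X . .
    . . . . X X X X X X .
    . . . . . X X X X . .
    . . . . . X X X . . .
    . . . . . . X . . . .
    . . . . . . . . . . .
    . . . . . . . . . . .
    . . . . . . . . . . .
    . . . . . . . . . . .
T3:
  2·area = 224  (B↔C swapped to make it positive)
  edge (16, 2)→(4, 22): d=(-12,20) right/bottom  bias=-1
  edge (4, 22)→(6, 0): d=(2,-22) top-left  bias=+0
  edge (6, 0)→(16, 2): d=(10,2) right/bottom  bias=-1
    (3,0)@(7, 1): e=[192,24,8] → X
    (4,0)@(9, 1): e=[152,68,4] → X
    (5,0)@(11, 1): e=[112,112,0] → .  [on edge]
    (3,1)@(7, 3): e=[168,28,28] → X
    (5,1)@(11, 3): e=[88,116,20] → X
    (6,1)@(13, 3): e=[48,160,16] → X
    (7,1)@(15, 3): e=[8,204,12] → X
    (8,1)@(17, 3): e=[-32,248,8] → .
    (10,1)@(21, 3): e=[-112,336,0] → .  [on edge]
    (3,2)@(7, 5): e=[144,32,48] → X
    (7,2)@(15, 5): e=[-16,208,32] → .
    (3,3)@(7, 7): e=[120,36,68] → X
    (6,3)@(13, 7): e=[0,168,56] → .  [on edge]
    (2,5)@(5, 11): e=[112,0,112] → X  [on edge]
    (3,8)@(7, 17): e=[0,56,168] → .  [on edge]
  covered (27 px):
    . . . X X . . . . . .
    . . . X X X X X . . .
    . . . X X X X . . . .
    . . . X X X . . . . .
    . . . X X X . . . . .
    . . X X X . . . . . .
    . . X X X . . . . . .
    . . X X . . . . . . .
    . . X . . . . . . . .
    . . X . . . . . . . .
    . . . . . . . . . . .
    . . . . . . . . . . .

Final: 65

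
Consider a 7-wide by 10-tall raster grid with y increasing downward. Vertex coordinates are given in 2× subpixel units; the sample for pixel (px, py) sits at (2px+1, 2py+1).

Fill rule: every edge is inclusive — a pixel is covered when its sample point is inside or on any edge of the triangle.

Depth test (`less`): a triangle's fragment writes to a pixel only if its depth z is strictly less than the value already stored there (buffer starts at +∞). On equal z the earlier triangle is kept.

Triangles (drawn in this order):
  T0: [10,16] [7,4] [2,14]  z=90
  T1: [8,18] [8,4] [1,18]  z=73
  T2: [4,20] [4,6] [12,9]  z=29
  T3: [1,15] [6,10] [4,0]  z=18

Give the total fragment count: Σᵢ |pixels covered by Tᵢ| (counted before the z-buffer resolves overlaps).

T0:
  2·area = 90  (B↔C swapped to make it positive)
  edge (10, 16)→(2, 14): d=(-8,-2) inclusive
  edge (2, 14)→(7, 4): d=(5,-10) inclusive
  edge (7, 4)→(10, 16): d=(3,12) inclusive
    (3,2)@(7, 5): e=[82,5,3] → █
    (4,2)@(9, 5): e=[86,25,-21] → ·
    (3,3)@(7, 7): e=[66,15,9] → █
    (4,3)@(9, 7): e=[70,35,-15] → ·
    (2,4)@(5, 9): e=[46,5,39] → █
    (4,4)@(9, 9): e=[54,45,-9] → ·
    (2,5)@(5, 11): e=[30,15,45] → █
    (4,5)@(9, 11): e=[38,55,-3] → ·
    (1,6)@(3, 13): e=[10,5,75] → █
    (4,6)@(9, 13): e=[22,65,3] → █
    (5,6)@(11, 13): e=[26,85,-21] → ·
    (1,7)@(3, 15): e=[-6,15,81] → ·
  covered (12 px):
    · · · · · · ·
    · · · · · · ·
    · · · █ · · ·
    · · · █ · · ·
    · · █ █ · · ·
    · · █ █ · · ·
    · █ █ █ █ · ·
    · · · █ █ · ·
    · · · · · · ·
    · · · · · · ·
T1:
  2·area = 98  (B↔C swapped to make it positive)
  edge (8, 18)→(1, 18): d=(-7,0) inclusive
  edge (1, 18)→(8, 4): d=(7,-14) inclusive
  edge (8, 4)→(8, 18): d=(0,14) inclusive
    (3,3)@(7, 7): e=[77,7,14] → █
    (4,3)@(9, 7): e=[77,35,-14] → ·
    (3,4)@(7, 9): e=[63,21,14] → █
    (4,4)@(9, 9): e=[63,49,-14] → ·
    (2,5)@(5, 11): e=[49,7,42] → █
    (4,5)@(9, 11): e=[49,63,-14] → ·
    (2,6)@(5, 13): e=[35,21,42] → █
    (4,6)@(9, 13): e=[35,77,-14] → ·
    (1,7)@(3, 15): e=[21,7,70] → █
    (4,7)@(9, 15): e=[21,91,-14] → ·
    (1,8)@(3, 17): e=[7,21,70] → █
    (4,8)@(9, 17): e=[7,105,-14] → ·
  covered (12 px):
    · · · · · · ·
    · · · · · · ·
    · · · · · · ·
    · · · █ · · ·
    · · · █ · · ·
    · · █ █ · · ·
    · · █ █ · · ·
    · █ █ █ · · ·
    · █ █ █ · · ·
    · · · · · · ·
T2:
  2·area = 112
  edge (4, 20)→(4, 6): d=(0,-14) inclusive
  edge (4, 6)→(12, 9): d=(8,3) inclusive
  edge (12, 9)→(4, 20): d=(-8,11) inclusive
    (2,3)@(5, 7): e=[14,5,93] → █
    (3,3)@(7, 7): e=[42,-1,71] → ·
    (2,4)@(5, 9): e=[14,21,77] → █
    (3,4)@(7, 9): e=[42,15,55] → █
    (4,4)@(9, 9): e=[70,9,33] → █
    (5,4)@(11, 9): e=[98,3,11] → █
    (6,4)@(13, 9): e=[126,-3,-11] → ·
    (2,5)@(5, 11): e=[14,37,61] → █
    (5,5)@(11, 11): e=[98,19,-5] → ·
    (2,6)@(5, 13): e=[14,53,45] → █
    (5,6)@(11, 13): e=[98,35,-21] → ·
    (2,7)@(5, 15): e=[14,69,29] → █
  covered (14 px):
    · · · · · · ·
    · · · · · · ·
    · · · · · · ·
    · · █ · · · ·
    · · █ █ █ █ ·
    · · █ █ █ · ·
    · · █ █ █ · ·
    · · █ █ · · ·
    · · █ · · · ·
    · · · · · · ·
T3:
  2·area = 60  (B↔C swapped to make it positive)
  edge (1, 15)→(4, 0): d=(3,-15) inclusive
  edge (4, 0)→(6, 10): d=(2,10) inclusive
  edge (6, 10)→(1, 15): d=(-5,5) inclusive
    (6,1)@(13, 3): e=[144,-84,0] → ·  [on edge]
    (1,2)@(3, 5): e=[0,20,40] → █  [on edge]
    (2,2)@(5, 5): e=[30,0,30] → █  [on edge]
    (3,2)@(7, 5): e=[60,-20,20] → ·
    (5,2)@(11, 5): e=[120,-60,0] → ·  [on edge]
    (1,3)@(3, 7): e=[6,24,30] → █
    (3,3)@(7, 7): e=[66,-16,10] → ·
    (4,3)@(9, 7): e=[96,-36,0] → ·  [on edge]
    (1,4)@(3, 9): e=[12,28,20] → █
    (3,4)@(7, 9): e=[72,-12,0] → ·  [on edge]
    (1,5)@(3, 11): e=[18,32,10] → █
    (2,5)@(5, 11): e=[48,12,0] → █  [on edge]
    (1,6)@(3, 13): e=[24,36,0] → █  [on edge]
    (0,7)@(1, 15): e=[0,60,0] → █  [on edge]
    (3,7)@(7, 15): e=[90,0,-30] → ·  [on edge]
  covered (10 px):
    · · · · · · ·
    · · · · · · ·
    · █ █ · · · ·
    · █ █ · · · ·
    · █ █ · · · ·
    · █ █ · · · ·
    · █ · · · · ·
    █ · · · · · ·
    · · · · · · ·
    · · · · · · ·

Result: 48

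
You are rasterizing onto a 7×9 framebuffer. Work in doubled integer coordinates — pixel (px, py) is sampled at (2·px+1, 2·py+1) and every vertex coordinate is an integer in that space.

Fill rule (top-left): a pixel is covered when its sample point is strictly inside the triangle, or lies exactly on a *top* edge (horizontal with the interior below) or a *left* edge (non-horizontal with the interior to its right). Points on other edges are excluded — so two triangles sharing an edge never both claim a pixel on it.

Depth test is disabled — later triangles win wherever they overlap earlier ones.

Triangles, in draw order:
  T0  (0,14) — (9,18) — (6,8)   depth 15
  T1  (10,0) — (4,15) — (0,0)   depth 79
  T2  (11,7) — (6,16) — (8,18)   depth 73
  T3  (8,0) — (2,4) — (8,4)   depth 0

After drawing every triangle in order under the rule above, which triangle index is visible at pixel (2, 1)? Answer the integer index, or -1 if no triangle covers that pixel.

T0:
  2·area = 78  (B↔C swapped to make it positive)
  edge (0, 14)→(6, 8): d=(6,-6) top-left  bias=+0
  edge (6, 8)→(9, 18): d=(3,10) right/bottom  bias=-1
  edge (9, 18)→(0, 14): d=(-9,-4) top-left  bias=+0
    (6,0)@(13, 1): e=[0,-91,169] → .  [on edge]
    (5,1)@(11, 3): e=[0,-65,143] → .  [on edge]
    (4,2)@(9, 5): e=[0,-39,117] → .  [on edge]
    (3,3)@(7, 7): e=[0,-13,91] → .  [on edge]
    (2,4)@(5, 9): e=[0,13,65] → X  [on edge]
    (3,4)@(7, 9): e=[12,-7,73] → .
    (1,5)@(3, 11): e=[0,39,39] → X  [on edge]
    (3,5)@(7, 11): e=[24,-1,55] → .
    (0,6)@(1, 13): e=[0,65,13] → X  [on edge]
    (3,6)@(7, 13): e=[36,5,37] → X
    (4,6)@(9, 13): e=[48,-15,45] → .
    (0,7)@(1, 15): e=[12,71,-5] → .
  covered (11 px):
    . . . . . . .
    . . . . . . .
    . . . . . . .
    . . . . . . .
    . . X . . . .
    . X X . . . .
    X X X X . . .
    . X X X . . .
    . . . X . . .
T1:
  2·area = 150
  edge (10, 0)→(4, 15): d=(-6,15) right/bottom  bias=-1
  edge (4, 15)→(0, 0): d=(-4,-15) top-left  bias=+0
  edge (0, 0)→(10, 0): d=(10,0) top-left  bias=+0
    (0,0)@(1, 1): e=[129,11,10] → X
    (1,0)@(3, 1): e=[99,41,10] → X
    (2,0)@(5, 1): e=[69,71,10] → X
    (3,0)@(7, 1): e=[39,101,10] → X
    (4,0)@(9, 1): e=[9,131,10] → X
    (5,0)@(11, 1): e=[-21,161,10] → .
    (0,1)@(1, 3): e=[117,3,30] → X
    (4,1)@(9, 3): e=[-3,123,30] → .
    (0,2)@(1, 5): e=[105,-5,50] → .
    (1,2)@(3, 5): e=[75,25,50] → X
    (4,2)@(9, 5): e=[-15,115,50] → .
    (1,3)@(3, 7): e=[63,17,70] → X
  covered (19 px):
    X X X X X . .
    X X X X . . .
    . X X X . . .
    . X X X . . .
    . X X . . . .
    . X X . . . .
    . . . . . . .
    . . . . . . .
    . . . . . . .
T2:
  2·area = 28  (B↔C swapped to make it positive)
  edge (11, 7)→(8, 18): d=(-3,11) right/bottom  bias=-1
  edge (8, 18)→(6, 16): d=(-2,-2) top-left  bias=+0
  edge (6, 16)→(11, 7): d=(5,-9) top-left  bias=+0
    (5,3)@(11, 7): e=[0,28,0] → .  [on edge]
    (0,5)@(1, 11): e=[98,0,-70] → .  [on edge]
    (4,5)@(9, 11): e=[10,16,2] → X
    (5,5)@(11, 11): e=[-12,20,20] → .
    (1,6)@(3, 13): e=[70,0,-42] → .  [on edge]
    (4,6)@(9, 13): e=[4,12,12] → X
    (5,6)@(11, 13): e=[-18,16,30] → .
    (2,7)@(5, 15): e=[42,0,-14] → .  [on edge]
    (3,7)@(7, 15): e=[20,4,4] → X
    (4,7)@(9, 15): e=[-2,8,22] → .
    (3,8)@(7, 17): e=[14,0,14] → X  [on edge]
    (4,8)@(9, 17): e=[-8,4,32] → .
  covered (4 px):
    . . . . . . .
    . . . . . . .
    . . . . . . .
    . . . . . . .
    . . . . . . .
    . . . . X . .
    . . . . X . .
    . . . X . . .
    . . . X . . .
T3:
  2·area = 24  (B↔C swapped to make it positive)
  edge (8, 0)→(8, 4): d=(0,4) right/bottom  bias=-1
  edge (8, 4)→(2, 4): d=(-6,0) right/bottom  bias=-1
  edge (2, 4)→(8, 0): d=(6,-4) top-left  bias=+0
    (3,0)@(7, 1): e=[4,18,2] → X
    (4,0)@(9, 1): e=[-4,18,10] → .
    (2,1)@(5, 3): e=[12,6,6] → X
    (4,1)@(9, 3): e=[-4,6,22] → .
    (2,2)@(5, 5): e=[12,-6,18] → .
    (3,2)@(7, 5): e=[4,-6,26] → .
  covered (3 px):
    . . . X . . .
    . . X X . . .
    . . . . . . .
    . . . . . . .
    . . . . . . .
    . . . . . . .
    . . . . . . .
    . . . . . . .
    . . . . . . .

Z-buffer (winner per pixel, '.' = empty):
  1 1 1 3 1 . .
  1 1 3 3 . . .
  . 1 1 1 . . .
  . 1 1 1 . . .
  . 1 1 . . . .
  . 1 1 . 2 . .
  0 0 0 0 2 . .
  . 0 0 2 . . .
  . . . 2 . . .

Final: 3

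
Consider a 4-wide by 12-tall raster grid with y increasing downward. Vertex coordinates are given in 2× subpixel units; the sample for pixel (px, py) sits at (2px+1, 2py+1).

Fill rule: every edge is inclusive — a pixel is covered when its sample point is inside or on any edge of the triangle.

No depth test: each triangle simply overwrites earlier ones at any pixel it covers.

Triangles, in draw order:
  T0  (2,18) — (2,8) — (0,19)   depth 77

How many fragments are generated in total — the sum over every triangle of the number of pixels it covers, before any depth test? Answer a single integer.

T0:
  2·area = 20  (B↔C swapped to make it positive)
  edge (2, 18)→(0, 19): d=(-2,1) inclusive
  edge (0, 19)→(2, 8): d=(2,-11) inclusive
  edge (2, 8)→(2, 18): d=(0,10) inclusive
    (0,7)@(1, 15): e=[7,3,10] → #
    (1,7)@(3, 15): e=[5,25,-10] → ·
    (0,8)@(1, 17): e=[3,7,10] → #
    (1,8)@(3, 17): e=[1,29,-10] → ·
    (0,9)@(1, 19): e=[-1,11,10] → ·
  covered (2 px):
    · · · ·
    · · · ·
    · · · ·
    · · · ·
    · · · ·
    · · · ·
    · · · ·
    # · · ·
    # · · ·
    · · · ·
    · · · ·
    · · · ·

Answer: 2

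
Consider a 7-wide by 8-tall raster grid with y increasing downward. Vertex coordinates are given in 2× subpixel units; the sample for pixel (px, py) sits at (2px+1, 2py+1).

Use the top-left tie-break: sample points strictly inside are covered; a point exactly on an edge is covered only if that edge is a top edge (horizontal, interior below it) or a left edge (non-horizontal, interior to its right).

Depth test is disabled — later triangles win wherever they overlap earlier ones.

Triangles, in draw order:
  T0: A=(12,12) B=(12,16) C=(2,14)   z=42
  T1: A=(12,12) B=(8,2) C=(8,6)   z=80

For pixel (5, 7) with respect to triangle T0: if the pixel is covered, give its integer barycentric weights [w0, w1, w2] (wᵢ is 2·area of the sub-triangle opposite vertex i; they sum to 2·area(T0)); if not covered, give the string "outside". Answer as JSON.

T0:
  2·area = 40
  edge (12, 12)→(12, 16): d=(0,4) right/bottom  bias=-1
  edge (12, 16)→(2, 14): d=(-10,-2) top-left  bias=+0
  edge (2, 14)→(12, 12): d=(10,-2) top-left  bias=+0
    (3,6)@(7, 13): e=[20,20,0] → X  [on edge]
    (4,6)@(9, 13): e=[12,24,4] → X
    (5,6)@(11, 13): e=[4,28,8] → X
    (6,6)@(13, 13): e=[-4,32,12] → .
    (3,7)@(7, 15): e=[20,0,20] → X  [on edge]
    (6,7)@(13, 15): e=[-4,12,32] → .
  covered (6 px):
    . . . . . . .
    . . . . . . .
    . . . . . . .
    . . . . . . .
    . . . . . . .
    . . . . . . .
    . . . X X X .
    . . . X X X .
T1:
  2·area = 16  (B↔C swapped to make it positive)
  edge (12, 12)→(8, 6): d=(-4,-6) top-left  bias=+0
  edge (8, 6)→(8, 2): d=(0,-4) top-left  bias=+0
  edge (8, 2)→(12, 12): d=(4,10) right/bottom  bias=-1
    (4,2)@(9, 5): e=[10,4,2] → X
    (5,2)@(11, 5): e=[22,12,-18] → .
    (4,3)@(9, 7): e=[2,4,10] → X
    (5,3)@(11, 7): e=[14,12,-10] → .
    (4,4)@(9, 9): e=[-6,4,18] → .
  covered (2 px):
    . . . . . . .
    . . . . . . .
    . . . . X . .
    . . . . X . .
    . . . . . . .
    . . . . . . .
    . . . . . . .
    . . . . . . .

Answer: [8,28,4]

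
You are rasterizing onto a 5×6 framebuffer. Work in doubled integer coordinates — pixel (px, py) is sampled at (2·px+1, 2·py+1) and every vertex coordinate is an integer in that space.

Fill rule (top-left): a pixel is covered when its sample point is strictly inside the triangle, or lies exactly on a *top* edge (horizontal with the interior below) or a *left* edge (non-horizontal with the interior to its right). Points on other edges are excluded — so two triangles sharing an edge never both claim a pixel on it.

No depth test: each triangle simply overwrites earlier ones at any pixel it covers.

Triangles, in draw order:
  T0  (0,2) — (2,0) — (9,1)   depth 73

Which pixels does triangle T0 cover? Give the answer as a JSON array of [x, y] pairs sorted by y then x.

T0:
  2·area = 16
  edge (0, 2)→(2, 0): d=(2,-2) top-left  bias=+0
  edge (2, 0)→(9, 1): d=(7,1) right/bottom  bias=-1
  edge (9, 1)→(0, 2): d=(-9,1) right/bottom  bias=-1
    (0,0)@(1, 1): e=[0,8,8] → #  [on edge]
    (1,0)@(3, 1): e=[4,6,6] → #
    (2,0)@(5, 1): e=[8,4,4] → #
    (3,0)@(7, 1): e=[12,2,2] → #
    (4,0)@(9, 1): e=[16,0,0] → ·  [on edge]
    (0,1)@(1, 3): e=[4,22,-10] → ·
    (1,1)@(3, 3): e=[8,20,-12] → ·
    (2,1)@(5, 3): e=[12,18,-14] → ·
    (3,1)@(7, 3): e=[16,16,-16] → ·
  covered (4 px):
    # # # # ·
    · · · · ·
    · · · · ·
    · · · · ·
    · · · · ·
    · · · · ·

Answer: [[0,0],[1,0],[2,0],[3,0]]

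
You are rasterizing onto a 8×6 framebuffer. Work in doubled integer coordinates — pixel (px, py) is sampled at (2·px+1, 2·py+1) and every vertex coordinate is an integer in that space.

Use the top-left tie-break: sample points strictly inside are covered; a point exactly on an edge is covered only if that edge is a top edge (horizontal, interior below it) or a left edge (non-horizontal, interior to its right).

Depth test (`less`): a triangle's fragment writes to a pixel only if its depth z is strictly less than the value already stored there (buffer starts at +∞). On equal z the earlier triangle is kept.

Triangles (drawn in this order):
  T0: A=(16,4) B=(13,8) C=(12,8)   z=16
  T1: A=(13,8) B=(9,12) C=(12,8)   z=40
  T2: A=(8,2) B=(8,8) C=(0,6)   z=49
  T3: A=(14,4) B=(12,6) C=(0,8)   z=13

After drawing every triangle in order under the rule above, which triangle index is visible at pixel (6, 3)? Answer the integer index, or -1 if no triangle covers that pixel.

T0:
  2·area = 4
  edge (16, 4)→(13, 8): d=(-3,4) right/bottom  bias=-1
  edge (13, 8)→(12, 8): d=(-1,0) right/bottom  bias=-1
  edge (12, 8)→(16, 4): d=(4,-4) top-left  bias=+0
    (7,2)@(15, 5): e=[1,3,0] → X  [on edge]
    (6,3)@(13, 7): e=[3,1,0] → X  [on edge]
    (7,3)@(15, 7): e=[-5,1,8] → .
    (5,4)@(11, 9): e=[5,-1,0] → .  [on edge]
    (6,4)@(13, 9): e=[-3,-1,8] → .
    (4,5)@(9, 11): e=[7,-3,0] → .  [on edge]
  covered (2 px):
    . . . . . . . .
    . . . . . . . .
    . . . . . . . X
    . . . . . . X .
    . . . . . . . .
    . . . . . . . .
T1:
  2·area = 4
  edge (13, 8)→(9, 12): d=(-4,4) right/bottom  bias=-1
  edge (9, 12)→(12, 8): d=(3,-4) top-left  bias=+0
  edge (12, 8)→(13, 8): d=(1,0) top-left  bias=+0
  covered (0 px):
    . . . . . . . .
    . . . . . . . .
    . . . . . . . .
    . . . . . . . .
    . . . . . . . .
    . . . . . . . .
T2:
  2·area = 48
  edge (8, 2)→(8, 8): d=(0,6) right/bottom  bias=-1
  edge (8, 8)→(0, 6): d=(-8,-2) top-left  bias=+0
  edge (0, 6)→(8, 2): d=(8,-4) top-left  bias=+0
    (3,1)@(7, 3): e=[6,38,4] → X
    (4,1)@(9, 3): e=[-6,42,12] → .
    (1,2)@(3, 5): e=[30,14,4] → X
    (2,2)@(5, 5): e=[18,18,12] → X
    (4,2)@(9, 5): e=[-6,26,28] → .
    (1,3)@(3, 7): e=[30,-2,20] → .
    (2,3)@(5, 7): e=[18,2,28] → X
    (4,3)@(9, 7): e=[-6,10,44] → .
    (2,4)@(5, 9): e=[18,-14,44] → .
    (3,4)@(7, 9): e=[6,-10,52] → .
  covered (6 px):
    . . . . . . . .
    . . . X . . . .
    . X X X . . . .
    . . X X . . . .
    . . . . . . . .
    . . . . . . . .
T3:
  2·area = 20
  edge (14, 4)→(12, 6): d=(-2,2) right/bottom  bias=-1
  edge (12, 6)→(0, 8): d=(-12,2) right/bottom  bias=-1
  edge (0, 8)→(14, 4): d=(14,-4) top-left  bias=+0
    (7,1)@(15, 3): e=[0,30,-10] → .  [on edge]
    (5,2)@(11, 5): e=[4,14,2] → X
    (6,2)@(13, 5): e=[0,10,10] → .  [on edge]
    (2,3)@(5, 7): e=[12,2,6] → X
    (3,3)@(7, 7): e=[8,-2,14] → .
    (5,3)@(11, 7): e=[0,-10,30] → .  [on edge]
    (2,4)@(5, 9): e=[8,-22,34] → .
    (4,4)@(9, 9): e=[0,-30,50] → .  [on edge]
    (3,5)@(7, 11): e=[0,-50,70] → .  [on edge]
  covered (2 px):
    . . . . . . . .
    . . . . . . . .
    . . . . . X . .
    . . X . . . . .
    . . . . . . . .
    . . . . . . . .

Z-buffer (winner per pixel, '.' = empty):
  . . . . . . . .
  . . . 2 . . . .
  . 2 2 2 . 3 . 0
  . . 3 2 . . 0 .
  . . . . . . . .
  . . . . . . . .

Answer: 0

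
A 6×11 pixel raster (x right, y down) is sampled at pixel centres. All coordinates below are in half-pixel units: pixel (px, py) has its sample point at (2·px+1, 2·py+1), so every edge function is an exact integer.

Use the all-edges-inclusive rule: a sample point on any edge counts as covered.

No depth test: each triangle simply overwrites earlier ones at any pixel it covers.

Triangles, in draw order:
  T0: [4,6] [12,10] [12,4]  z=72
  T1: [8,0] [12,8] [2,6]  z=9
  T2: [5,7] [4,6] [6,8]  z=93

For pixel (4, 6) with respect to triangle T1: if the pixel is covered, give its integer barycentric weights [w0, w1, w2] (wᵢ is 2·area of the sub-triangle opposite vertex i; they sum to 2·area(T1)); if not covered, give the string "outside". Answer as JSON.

T0:
  2·area = 48  (B↔C swapped to make it positive)
  edge (4, 6)→(12, 4): d=(8,-2) inclusive
  edge (12, 4)→(12, 10): d=(0,6) inclusive
  edge (12, 10)→(4, 6): d=(-8,-4) inclusive
    (4,2)@(9, 5): e=[2,18,28] → X
    (5,2)@(11, 5): e=[6,6,36] → X
    (3,3)@(7, 7): e=[14,30,4] → X
    (3,4)@(7, 9): e=[30,30,-12] → .
    (4,4)@(9, 9): e=[34,18,-4] → .
    (5,4)@(11, 9): e=[38,6,4] → X
    (5,5)@(11, 11): e=[54,6,-12] → .
  covered (6 px):
    . . . . . .
    . . . . . .
    . . . . X X
    . . . X X X
    . . . . . X
    . . . . . .
    . . . . . .
    . . . . . .
    . . . . . .
    . . . . . .
    . . . . . .
T1:
  2·area = 72
  edge (8, 0)→(12, 8): d=(4,8) inclusive
  edge (12, 8)→(2, 6): d=(-10,-2) inclusive
  edge (2, 6)→(8, 0): d=(6,-6) inclusive
    (3,0)@(7, 1): e=[12,60,0] → X  [on edge]
    (4,0)@(9, 1): e=[-4,64,12] → .
    (2,1)@(5, 3): e=[36,36,0] → X  [on edge]
    (4,1)@(9, 3): e=[4,44,24] → X
    (5,1)@(11, 3): e=[-12,48,36] → .
    (1,2)@(3, 5): e=[60,12,0] → X  [on edge]
    (5,2)@(11, 5): e=[-4,28,48] → .
    (0,3)@(1, 7): e=[84,-12,0] → .  [on edge]
    (1,3)@(3, 7): e=[68,-8,12] → .
    (2,3)@(5, 7): e=[52,-4,24] → .
    (3,3)@(7, 7): e=[36,0,36] → X  [on edge]
    (5,3)@(11, 7): e=[4,8,60] → X
  covered (11 px):
    . . . X . .
    . . X X X .
    . X X X X .
    . . . X X X
    . . . . . .
    . . . . . .
    . . . . . .
    . . . . . .
    . . . . . .
    . . . . . .
    . . . . . .
T2:
  degenerate (2·area = 0) — covers nothing

Answer: "outside"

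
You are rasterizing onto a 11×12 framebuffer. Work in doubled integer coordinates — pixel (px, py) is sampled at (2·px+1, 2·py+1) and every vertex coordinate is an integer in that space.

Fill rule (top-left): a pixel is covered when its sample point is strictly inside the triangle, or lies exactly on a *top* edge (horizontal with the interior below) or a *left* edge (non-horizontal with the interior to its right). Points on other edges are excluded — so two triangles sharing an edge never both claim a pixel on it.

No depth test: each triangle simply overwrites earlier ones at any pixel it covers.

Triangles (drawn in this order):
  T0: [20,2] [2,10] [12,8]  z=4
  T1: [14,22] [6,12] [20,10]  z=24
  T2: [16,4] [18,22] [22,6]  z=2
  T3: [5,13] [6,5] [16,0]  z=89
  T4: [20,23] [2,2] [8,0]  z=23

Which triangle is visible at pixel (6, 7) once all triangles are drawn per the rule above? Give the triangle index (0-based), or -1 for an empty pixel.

T0:
  2·area = 44  (B↔C swapped to make it positive)
  edge (20, 2)→(12, 8): d=(-8,6) right/bottom  bias=-1
  edge (12, 8)→(2, 10): d=(-10,2) right/bottom  bias=-1
  edge (2, 10)→(20, 2): d=(18,-8) top-left  bias=+0
    (7,2)@(15, 5): e=[6,24,14] → █
    (8,2)@(17, 5): e=[-6,20,30] → ·
    (4,3)@(9, 7): e=[26,16,2] → █
    (5,3)@(11, 7): e=[14,12,18] → █
    (6,3)@(13, 7): e=[2,8,34] → █
    (7,3)@(15, 7): e=[-10,4,50] → ·
    (8,3)@(17, 7): e=[-22,0,66] → ·  [on edge]
    (2,4)@(5, 9): e=[34,4,6] → █
    (3,4)@(7, 9): e=[22,0,22] → ·  [on edge]
    (4,4)@(9, 9): e=[10,-4,38] → ·
    (5,4)@(11, 9): e=[-2,-8,54] → ·
    (6,4)@(13, 9): e=[-14,-12,70] → ·
  covered (5 px):
    · · · · · · · · · · ·
    · · · · · · · · · · ·
    · · · · · · · █ · · ·
    · · · · █ █ █ · · · ·
    · · █ · · · · · · · ·
    · · · · · · · · · · ·
    · · · · · · · · · · ·
    · · · · · · · · · · ·
    · · · · · · · · · · ·
    · · · · · · · · · · ·
    · · · · · · · · · · ·
    · · · · · · · · · · ·
T1:
  2·area = 156
  edge (14, 22)→(6, 12): d=(-8,-10) top-left  bias=+0
  edge (6, 12)→(20, 10): d=(14,-2) top-left  bias=+0
  edge (20, 10)→(14, 22): d=(-6,12) right/bottom  bias=-1
    (6,5)@(13, 11): e=[78,0,78] → █  [on edge]
    (7,5)@(15, 11): e=[98,4,54] → █
    (8,5)@(17, 11): e=[118,8,30] → █
    (9,5)@(19, 11): e=[138,12,6] → █
    (10,5)@(21, 11): e=[158,16,-18] → ·
    (3,6)@(7, 13): e=[2,16,138] → █
    (4,6)@(9, 13): e=[22,20,114] → █
    (5,6)@(11, 13): e=[42,24,90] → █
    (9,6)@(19, 13): e=[122,40,-6] → ·
    (3,7)@(7, 15): e=[-14,44,126] → ·
    (4,7)@(9, 15): e=[6,48,102] → █
    (9,7)@(19, 15): e=[106,68,-18] → ·
  covered (20 px):
    · · · · · · · · · · ·
    · · · · · · · · · · ·
    · · · · · · · · · · ·
    · · · · · · · · · · ·
    · · · · · · · · · · ·
    · · · · · · █ █ █ █ ·
    · · · █ █ █ █ █ █ · ·
    · · · · █ █ █ █ █ · ·
    · · · · · █ █ █ · · ·
    · · · · · · █ █ · · ·
    · · · · · · · · · · ·
    · · · · · · · · · · ·
T2:
  2·area = 104  (B↔C swapped to make it positive)
  edge (16, 4)→(22, 6): d=(6,2) right/bottom  bias=-1
  edge (22, 6)→(18, 22): d=(-4,16) right/bottom  bias=-1
  edge (18, 22)→(16, 4): d=(-2,-18) top-left  bias=+0
    (3,0)@(7, 1): e=[0,260,-156] → ·  [on edge]
    (6,1)@(13, 3): e=[0,156,-52] → ·  [on edge]
    (8,2)@(17, 5): e=[4,84,16] → █
    (9,2)@(19, 5): e=[0,52,52] → ·  [on edge]
    (8,3)@(17, 7): e=[16,76,12] → █
    (9,3)@(19, 7): e=[12,44,48] → █
    (10,3)@(21, 7): e=[8,12,84] → █
    (8,4)@(17, 9): e=[28,68,8] → █
    (8,5)@(17, 11): e=[40,60,4] → █
    (10,5)@(21, 11): e=[32,-4,76] → ·
    (8,6)@(17, 13): e=[52,52,0] → █  [on edge]
    (10,6)@(21, 13): e=[44,-12,72] → ·
  covered (13 px):
    · · · · · · · · · · ·
    · · · · · · · · · · ·
    · · · · · · · · █ · ·
    · · · · · · · · █ █ █
    · · · · · · · · █ █ █
    · · · · · · · · █ █ ·
    · · · · · · · · █ █ ·
    · · · · · · · · · █ ·
    · · · · · · · · · █ ·
    · · · · · · · · · · ·
    · · · · · · · · · · ·
    · · · · · · · · · · ·
T3:
  2·area = 75
  edge (5, 13)→(6, 5): d=(1,-8) top-left  bias=+0
  edge (6, 5)→(16, 0): d=(10,-5) top-left  bias=+0
  edge (16, 0)→(5, 13): d=(-11,13) right/bottom  bias=-1
    (7,0)@(15, 1): e=[68,5,2] → █
    (8,0)@(17, 1): e=[84,15,-24] → ·
    (5,1)@(11, 3): e=[38,5,32] → █
    (6,1)@(13, 3): e=[54,15,6] → █
    (7,1)@(15, 3): e=[70,25,-20] → ·
    (3,2)@(7, 5): e=[8,5,62] → █
    (4,2)@(9, 5): e=[24,15,36] → █
    (6,2)@(13, 5): e=[56,35,-16] → ·
    (3,3)@(7, 7): e=[10,25,40] → █
    (5,3)@(11, 7): e=[42,45,-12] → ·
    (3,4)@(7, 9): e=[12,45,18] → █
    (4,4)@(9, 9): e=[28,55,-8] → ·
    (2,6)@(5, 13): e=[0,75,0] → ·  [on edge]
  covered (9 px):
    · · · · · · · █ · · ·
    · · · · · █ █ · · · ·
    · · · █ █ █ · · · · ·
    · · · █ █ · · · · · ·
    · · · █ · · · · · · ·
    · · · · · · · · · · ·
    · · · · · · · · · · ·
    · · · · · · · · · · ·
    · · · · · · · · · · ·
    · · · · · · · · · · ·
    · · · · · · · · · · ·
    · · · · · · · · · · ·
T4:
  2·area = 162
  edge (20, 23)→(2, 2): d=(-18,-21) top-left  bias=+0
  edge (2, 2)→(8, 0): d=(6,-2) top-left  bias=+0
  edge (8, 0)→(20, 23): d=(12,23) right/bottom  bias=-1
    (2,0)@(5, 1): e=[81,0,81] → █  [on edge]
    (3,0)@(7, 1): e=[123,4,35] → █
    (4,0)@(9, 1): e=[165,8,-11] → ·
    (1,1)@(3, 3): e=[3,8,151] → █
    (4,1)@(9, 3): e=[129,20,13] → █
    (5,1)@(11, 3): e=[171,24,-33] → ·
    (1,2)@(3, 5): e=[-33,20,175] → ·
    (2,2)@(5, 5): e=[9,24,129] → █
    (5,2)@(11, 5): e=[135,36,-9] → ·
    (2,3)@(5, 7): e=[-27,36,153] → ·
    (3,3)@(7, 7): e=[15,40,107] → █
    (5,3)@(11, 7): e=[99,48,15] → █
  covered (20 px):
    · · █ █ · · · · · · ·
    · █ █ █ █ · · · · · ·
    · · █ █ █ · · · · · ·
    · · · █ █ █ · · · · ·
    · · · · █ █ · · · · ·
    · · · · · █ █ · · · ·
    · · · · · · █ · · · ·
    · · · · · · · █ · · ·
    · · · · · · · █ · · ·
    · · · · · · · · █ · ·
    · · · · · · · · · · ·
    · · · · · · · · · · ·

Z-buffer (winner per pixel, '.' = empty):
  . . 4 4 . . . 3 . . .
  . 4 4 4 4 3 3 . . . .
  . . 4 4 4 3 . 0 2 . .
  . . . 4 4 4 0 . 2 2 2
  . . 0 3 4 4 . . 2 2 2
  . . . . . 4 4 1 2 2 .
  . . . 1 1 1 4 1 2 2 .
  . . . . 1 1 1 4 1 2 .
  . . . . . 1 1 4 . 2 .
  . . . . . . 1 1 4 . .
  . . . . . . . . . . .
  . . . . . . . . . . .

Answer: 1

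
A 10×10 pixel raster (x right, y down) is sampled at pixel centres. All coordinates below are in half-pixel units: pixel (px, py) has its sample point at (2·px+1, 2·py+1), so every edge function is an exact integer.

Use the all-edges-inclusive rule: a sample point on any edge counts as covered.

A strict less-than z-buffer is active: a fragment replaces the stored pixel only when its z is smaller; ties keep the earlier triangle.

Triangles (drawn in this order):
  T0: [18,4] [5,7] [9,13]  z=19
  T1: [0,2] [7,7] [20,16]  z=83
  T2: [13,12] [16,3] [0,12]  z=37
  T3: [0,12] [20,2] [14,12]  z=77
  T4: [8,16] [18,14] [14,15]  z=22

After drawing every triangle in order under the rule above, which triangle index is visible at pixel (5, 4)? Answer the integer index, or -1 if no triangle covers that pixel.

T0:
  2·area = 90  (B↔C swapped to make it positive)
  edge (18, 4)→(9, 13): d=(-9,9) inclusive
  edge (9, 13)→(5, 7): d=(-4,-6) inclusive
  edge (5, 7)→(18, 4): d=(13,-3) inclusive
    (0,0)@(1, 1): e=[180,0,-90] → ·  [on edge]
    (9,1)@(19, 3): e=[0,100,-10] → ·  [on edge]
    (7,2)@(15, 5): e=[18,68,4] → #
    (8,2)@(17, 5): e=[0,80,10] → #  [on edge]
    (9,2)@(19, 5): e=[-18,92,16] → ·
    (2,3)@(5, 7): e=[90,0,0] → #  [on edge]
    (3,3)@(7, 7): e=[72,12,6] → #
    (4,3)@(9, 7): e=[54,24,12] → #
    (5,3)@(11, 7): e=[36,36,18] → #
    (6,3)@(13, 7): e=[18,48,24] → #
    (7,3)@(15, 7): e=[0,60,30] → #  [on edge]
    (8,3)@(17, 7): e=[-18,72,36] → ·
    (6,4)@(13, 9): e=[0,40,50] → #  [on edge]
    (5,5)@(11, 11): e=[0,20,70] → #  [on edge]
    (4,6)@(9, 13): e=[0,0,90] → #  [on edge]
    (3,7)@(7, 15): e=[0,-20,110] → ·  [on edge]
    (2,8)@(5, 17): e=[0,-40,130] → ·  [on edge]
    (1,9)@(3, 19): e=[0,-60,150] → ·  [on edge]
    (6,9)@(13, 19): e=[-90,0,180] → ·  [on edge]
  covered (15 px):
    · · · · · · · · · ·
    · · · · · · · · · ·
    · · · · · · · # # ·
    · · # # # # # # · ·
    · · · # # # # · · ·
    · · · · # # · · · ·
    · · · · # · · · · ·
    · · · · · · · · · ·
    · · · · · · · · · ·
    · · · · · · · · · ·
T1:
  2·area = 2  (B↔C swapped to make it positive)
  edge (0, 2)→(20, 16): d=(20,14) inclusive
  edge (20, 16)→(7, 7): d=(-13,-9) inclusive
  edge (7, 7)→(0, 2): d=(-7,-5) inclusive
    (3,3)@(7, 7): e=[2,0,0] → #  [on edge]
    (4,3)@(9, 7): e=[-26,18,10] → ·
    (3,4)@(7, 9): e=[42,-26,-14] → ·
  covered (1 px):
    · · · · · · · · · ·
    · · · · · · · · · ·
    · · · · · · · · · ·
    · · · # · · · · · ·
    · · · · · · · · · ·
    · · · · · · · · · ·
    · · · · · · · · · ·
    · · · · · · · · · ·
    · · · · · · · · · ·
    · · · · · · · · · ·
T2:
  2·area = 117  (B↔C swapped to make it positive)
  edge (13, 12)→(0, 12): d=(-13,0) inclusive
  edge (0, 12)→(16, 3): d=(16,-9) inclusive
  edge (16, 3)→(13, 12): d=(-3,9) inclusive
    (6,2)@(13, 5): e=[91,5,21] → #
    (7,2)@(15, 5): e=[91,23,3] → #
    (8,2)@(17, 5): e=[91,41,-15] → ·
    (4,3)@(9, 7): e=[65,1,51] → #
    (5,3)@(11, 7): e=[65,19,33] → #
    (7,3)@(15, 7): e=[65,55,-3] → ·
    (3,4)@(7, 9): e=[39,15,63] → #
    (7,4)@(15, 9): e=[39,87,-9] → ·
    (1,5)@(3, 11): e=[13,11,93] → #
    (2,5)@(5, 11): e=[13,29,75] → #
    (7,5)@(15, 11): e=[13,119,-15] → ·
    (1,6)@(3, 13): e=[-13,43,87] → ·
  covered (15 px):
    · · · · · · · · · ·
    · · · · · · · · · ·
    · · · · · · # # · ·
    · · · · # # # · · ·
    · · · # # # # · · ·
    · # # # # # # · · ·
    · · · · · · · · · ·
    · · · · · · · · · ·
    · · · · · · · · · ·
    · · · · · · · · · ·
T3:
  2·area = 140
  edge (0, 12)→(20, 2): d=(20,-10) inclusive
  edge (20, 2)→(14, 12): d=(-6,10) inclusive
  edge (14, 12)→(0, 12): d=(-14,0) inclusive
    (9,1)@(19, 3): e=[10,4,126] → #
    (7,2)@(15, 5): e=[10,32,98] → #
    (8,2)@(17, 5): e=[30,12,98] → #
    (9,2)@(19, 5): e=[50,-8,98] → ·
    (5,3)@(11, 7): e=[10,60,70] → #
    (6,3)@(13, 7): e=[30,40,70] → #
    (8,3)@(17, 7): e=[70,0,70] → #  [on edge]
    (9,3)@(19, 7): e=[90,-20,70] → ·
    (3,4)@(7, 9): e=[10,88,42] → #
    (4,4)@(9, 9): e=[30,68,42] → #
    (8,4)@(17, 9): e=[110,-12,42] → ·
    (1,5)@(3, 11): e=[10,116,14] → #
    (5,8)@(11, 17): e=[210,0,-70] → ·  [on edge]
  covered (18 px):
    · · · · · · · · · ·
    · · · · · · · · · #
    · · · · · · · # # ·
    · · · · · # # # # ·
    · · · # # # # # · ·
    · # # # # # # · · ·
    · · · · · · · · · ·
    · · · · · · · · · ·
    · · · · · · · · · ·
    · · · · · · · · · ·
T4:
  2·area = 2
  edge (8, 16)→(18, 14): d=(10,-2) inclusive
  edge (18, 14)→(14, 15): d=(-4,1) inclusive
  edge (14, 15)→(8, 16): d=(-6,1) inclusive
    (6,7)@(13, 15): e=[0,1,1] → #  [on edge]
    (7,7)@(15, 15): e=[4,-1,-1] → ·
    (1,8)@(3, 17): e=[0,3,-1] → ·  [on edge]
    (6,8)@(13, 17): e=[20,-7,-11] → ·
  covered (1 px):
    · · · · · · · · · ·
    · · · · · · · · · ·
    · · · · · · · · · ·
    · · · · · · · · · ·
    · · · · · · · · · ·
    · · · · · · · · · ·
    · · · · · · · · · ·
    · · · · · · # · · ·
    · · · · · · · · · ·
    · · · · · · · · · ·

Z-buffer (winner per pixel, '.' = empty):
  . . . . . . . . . .
  . . . . . . . . . 3
  . . . . . . 2 0 0 .
  . . 0 0 0 0 0 0 3 .
  . . . 0 0 0 0 3 . .
  . 2 2 2 0 0 2 . . .
  . . . . 0 . . . . .
  . . . . . . 4 . . .
  . . . . . . . . . .
  . . . . . . . . . .

Result: 0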